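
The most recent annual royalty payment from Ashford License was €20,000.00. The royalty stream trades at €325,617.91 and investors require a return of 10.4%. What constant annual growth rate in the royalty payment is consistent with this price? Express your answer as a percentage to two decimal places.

4.01%

P = D₀(1+g)/(r−g) ⇒ P(r−g) = D₀(1+g) ⇒ g(P+D₀) = P·r − D₀
g = (P·r − D₀)/(P + D₀) = (€325,617.91×0.104 − €20,000.00) / (€325,617.91 + €20,000.00) = 0.040114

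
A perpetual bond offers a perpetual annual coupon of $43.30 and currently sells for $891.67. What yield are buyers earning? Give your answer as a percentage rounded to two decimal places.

4.86%

P = C/r ⇒ r = C/P = $43.30/$891.67 = 0.048561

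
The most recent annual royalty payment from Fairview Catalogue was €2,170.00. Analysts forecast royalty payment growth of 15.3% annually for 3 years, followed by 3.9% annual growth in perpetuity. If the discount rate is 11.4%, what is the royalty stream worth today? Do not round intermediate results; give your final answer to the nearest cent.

D_1 = 2502.01000
D_2 = 2884.81753
D_3 = 3326.19461
Terminal value at year 3: TV = D_3×(1+g_2)/(r−g_2) = 3455.91620/0.075 = 46078.88269
P_0 = D_1/(1+r)^1 + D_2/(1+r)^2 + D_3/(1+r)^3 + TV/(1+r)^3
    = 2245.96948 + 2324.59857 + 2405.98039 + 33330.84833 = 40307.39677

€40307.40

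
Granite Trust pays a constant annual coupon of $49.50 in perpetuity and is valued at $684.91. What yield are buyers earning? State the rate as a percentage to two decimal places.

7.23%

P = C/r ⇒ r = C/P = $49.50/$684.91 = 0.072272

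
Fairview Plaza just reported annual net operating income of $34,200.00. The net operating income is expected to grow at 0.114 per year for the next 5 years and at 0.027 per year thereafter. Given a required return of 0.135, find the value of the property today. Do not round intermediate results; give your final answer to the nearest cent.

$457962.75

D_1 = 38098.80000
D_2 = 42442.06320
D_3 = 47280.45840
D_4 = 52670.43066
D_5 = 58674.85976
Terminal value at year 5: TV = D_5×(1+g_2)/(r−g_2) = 60259.08097/0.108 = 557954.45344
P_0 = D_1/(1+r)^1 + D_2/(1+r)^2 + D_3/(1+r)^3 + D_4/(1+r)^4 + D_5/(1+r)^5 + TV/(1+r)^5
    = 33567.22467 + 32946.15708 + 32336.58060 + 31738.28263 + 31151.05450 + 296223.45342 = 457962.75290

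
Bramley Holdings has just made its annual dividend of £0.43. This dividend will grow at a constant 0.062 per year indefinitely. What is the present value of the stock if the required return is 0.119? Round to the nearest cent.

£8.01

D₁ = D₀ × (1 + g) = £0.43 × 1.062 = £0.4567
Growing perpetuity: P = D₁ / (r − g) = £0.4567 / (0.119 − 0.062) = £8.01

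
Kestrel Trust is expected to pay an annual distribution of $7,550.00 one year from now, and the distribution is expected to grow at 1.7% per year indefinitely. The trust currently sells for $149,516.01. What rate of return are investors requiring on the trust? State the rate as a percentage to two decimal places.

6.75%

P = D₁/(r − g) ⇒ r = D₁/P + g = $7,550.0000/$149,516.01 + 0.017 = 0.050496 + 0.017 = 0.067496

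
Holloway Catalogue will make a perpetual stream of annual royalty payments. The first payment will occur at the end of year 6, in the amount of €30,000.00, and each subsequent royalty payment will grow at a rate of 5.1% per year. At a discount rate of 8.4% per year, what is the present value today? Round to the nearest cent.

€607380.58

Value at end of year 5: C₁ / (r − g) = €30,000.00 / (0.084 − 0.051) = €909,090.9091
Discount to today: PV = €909,090.9091 / (1 + 0.084)^5 = €909,090.9091 / 1.496740 = €607,380.58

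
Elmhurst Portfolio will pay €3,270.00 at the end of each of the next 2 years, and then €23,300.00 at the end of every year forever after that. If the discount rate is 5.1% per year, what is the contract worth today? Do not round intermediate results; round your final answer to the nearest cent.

PV of 2-year annuity: €3,270.00 × [1 − (1+0.051)^−2] / 0.051 = 6071.66751
Perpetuity value at year 2: €23,300.00 / 0.051 = 456862.74510
PV of perpetuity: 456862.74510 / (1+0.051)^2 = 413599.79314
Total PV = 6071.66751 + 413599.79314 = 419671.46064

€419671.46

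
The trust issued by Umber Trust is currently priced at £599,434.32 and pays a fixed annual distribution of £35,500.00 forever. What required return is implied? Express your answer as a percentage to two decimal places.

5.92%

P = C/r ⇒ r = C/P = £35,500.00/£599,434.32 = 0.059223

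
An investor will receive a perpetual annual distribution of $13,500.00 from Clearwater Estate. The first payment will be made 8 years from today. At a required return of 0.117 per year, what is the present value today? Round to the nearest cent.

$53183.35

Value at end of year 7: C / r = $13,500.00 / 0.117 = $115,384.6154
Discount to today: PV = $115,384.6154 / (1 + 0.117)^7 = $115,384.6154 / 2.169563 = $53,183.35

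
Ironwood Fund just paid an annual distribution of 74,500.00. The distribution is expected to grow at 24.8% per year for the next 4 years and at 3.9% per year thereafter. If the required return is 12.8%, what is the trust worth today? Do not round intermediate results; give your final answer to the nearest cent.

1689322.81

D_1 = 92976.00000
D_2 = 116034.04800
D_3 = 144810.49190
D_4 = 180723.49390
Terminal value at year 4: TV = D_4×(1+g_2)/(r−g_2) = 187771.71016/0.089 = 2109794.49616
P_0 = D_1/(1+r)^1 + D_2/(1+r)^2 + D_3/(1+r)^3 + D_4/(1+r)^4 + TV/(1+r)^4
    = 82425.53191 + 91194.20552 + 100895.71675 + 111629.30364 + 1303178.05032 = 1689322.80815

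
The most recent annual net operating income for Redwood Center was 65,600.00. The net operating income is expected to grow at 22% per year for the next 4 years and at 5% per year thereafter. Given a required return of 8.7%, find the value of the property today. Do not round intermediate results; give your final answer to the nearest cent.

D_1 = 80032.00000
D_2 = 97639.04000
D_3 = 119119.62880
D_4 = 145325.94714
Terminal value at year 4: TV = D_4×(1+g_2)/(r−g_2) = 152592.24449/0.037 = 4124114.71602
P_0 = D_1/(1+r)^1 + D_2/(1+r)^2 + D_3/(1+r)^3 + D_4/(1+r)^4 + TV/(1+r)^4
    = 73626.49494 + 82635.07252 + 92745.89556 + 104093.82942 + 2954014.07818 = 3307115.37062

3307115.37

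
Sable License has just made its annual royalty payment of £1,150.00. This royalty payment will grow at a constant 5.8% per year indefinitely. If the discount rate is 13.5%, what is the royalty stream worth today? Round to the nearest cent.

D₁ = D₀ × (1 + g) = £1,150.00 × 1.058 = £1,216.7000
Growing perpetuity: P = D₁ / (r − g) = £1,216.7000 / (0.135 − 0.058) = £15,801.30

£15801.30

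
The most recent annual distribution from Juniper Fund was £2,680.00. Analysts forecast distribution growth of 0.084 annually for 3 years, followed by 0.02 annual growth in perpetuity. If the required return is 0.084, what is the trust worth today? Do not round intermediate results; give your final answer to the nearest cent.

£50752.50

D_1 = 2905.12000
D_2 = 3149.15008
D_3 = 3413.67869
Terminal value at year 3: TV = D_3×(1+g_2)/(r−g_2) = 3481.95226/0.064 = 54405.50407
P_0 = D_1/(1+r)^1 + D_2/(1+r)^2 + D_3/(1+r)^3 + TV/(1+r)^3
    = 2680.00000 + 2680.00000 + 2680.00000 + 42712.50000 = 50752.50000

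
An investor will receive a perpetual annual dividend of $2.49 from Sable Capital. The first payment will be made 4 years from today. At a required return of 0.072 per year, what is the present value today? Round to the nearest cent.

Value at end of year 3: C / r = $2.49 / 0.072 = $34.5833
Discount to today: PV = $34.5833 / (1 + 0.072)^3 = $34.5833 / 1.231925 = $28.07

$28.07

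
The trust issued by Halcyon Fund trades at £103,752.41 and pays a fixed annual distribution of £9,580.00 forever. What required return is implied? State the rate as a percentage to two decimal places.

9.23%

P = C/r ⇒ r = C/P = £9,580.00/£103,752.41 = 0.092335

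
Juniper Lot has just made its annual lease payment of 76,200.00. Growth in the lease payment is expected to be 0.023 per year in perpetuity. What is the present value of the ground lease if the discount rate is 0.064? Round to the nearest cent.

D₁ = D₀ × (1 + g) = 76,200.00 × 1.023 = 77,952.6000
Growing perpetuity: P = D₁ / (r − g) = 77,952.6000 / (0.064 − 0.023) = 1,901,282.93

1901282.93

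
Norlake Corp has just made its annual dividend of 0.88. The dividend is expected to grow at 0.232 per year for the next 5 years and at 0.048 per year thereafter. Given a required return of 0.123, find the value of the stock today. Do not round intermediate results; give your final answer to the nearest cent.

25.40

D_1 = 1.08416
D_2 = 1.33569
D_3 = 1.64556
D_4 = 2.02733
D_5 = 2.49768
Terminal value at year 5: TV = D_5×(1+g_2)/(r−g_2) = 2.61757/0.075 = 34.90087
P_0 = D_1/(1+r)^1 + D_2/(1+r)^2 + D_3/(1+r)^3 + D_4/(1+r)^4 + D_5/(1+r)^5 + TV/(1+r)^5
    = 0.96541 + 1.05912 + 1.16192 + 1.27470 + 1.39842 + 19.54058 = 25.40015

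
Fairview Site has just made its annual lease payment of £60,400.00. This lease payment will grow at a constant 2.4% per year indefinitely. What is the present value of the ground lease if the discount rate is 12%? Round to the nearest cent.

£644266.67

D₁ = D₀ × (1 + g) = £60,400.00 × 1.024 = £61,849.6000
Growing perpetuity: P = D₁ / (r − g) = £61,849.6000 / (0.12 − 0.024) = £644,266.67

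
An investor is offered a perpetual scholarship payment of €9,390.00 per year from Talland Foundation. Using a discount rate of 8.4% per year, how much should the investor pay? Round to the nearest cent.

€111785.71

Level perpetuity: PV = C / r = €9,390.00 / 0.084 = €111,785.71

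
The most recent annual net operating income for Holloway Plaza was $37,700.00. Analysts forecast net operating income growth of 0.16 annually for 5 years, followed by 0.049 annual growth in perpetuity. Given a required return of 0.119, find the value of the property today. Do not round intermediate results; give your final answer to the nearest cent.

$886589.77

D_1 = 43732.00000
D_2 = 50729.12000
D_3 = 58845.77920
D_4 = 68261.10387
D_5 = 79182.88049
Terminal value at year 5: TV = D_5×(1+g_2)/(r−g_2) = 83062.84164/0.07 = 1186612.02337
P_0 = D_1/(1+r)^1 + D_2/(1+r)^2 + D_3/(1+r)^3 + D_4/(1+r)^4 + D_5/(1+r)^5 + TV/(1+r)^5
    = 39081.32261 + 40513.25668 + 41997.65661 + 43536.44475 + 45131.61386 + 676329.47052 = 886589.76503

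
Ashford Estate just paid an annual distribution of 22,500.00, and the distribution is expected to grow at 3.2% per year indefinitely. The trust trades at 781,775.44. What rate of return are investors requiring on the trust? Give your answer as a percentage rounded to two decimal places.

D₁ = 22,500.00 × 1.032 = 23,220.0000
P = D₁/(r − g) ⇒ r = D₁/P + g = 23,220.0000/781,775.44 + 0.032 = 0.029702 + 0.032 = 0.061702

6.17%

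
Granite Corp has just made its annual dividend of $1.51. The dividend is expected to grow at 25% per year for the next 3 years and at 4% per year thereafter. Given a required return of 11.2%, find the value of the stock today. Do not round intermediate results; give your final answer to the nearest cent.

$36.73

D_1 = 1.88750
D_2 = 2.35938
D_3 = 2.94922
Terminal value at year 3: TV = D_3×(1+g_2)/(r−g_2) = 3.06719/0.072 = 42.59983
P_0 = D_1/(1+r)^1 + D_2/(1+r)^2 + D_3/(1+r)^3 + TV/(1+r)^3
    = 1.69739 + 1.90804 + 2.14483 + 30.98086 = 36.73112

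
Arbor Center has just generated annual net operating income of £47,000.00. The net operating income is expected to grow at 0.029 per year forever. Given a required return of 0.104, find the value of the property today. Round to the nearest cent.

D₁ = D₀ × (1 + g) = £47,000.00 × 1.029 = £48,363.0000
Growing perpetuity: P = D₁ / (r − g) = £48,363.0000 / (0.104 − 0.029) = £644,840.00

£644840.00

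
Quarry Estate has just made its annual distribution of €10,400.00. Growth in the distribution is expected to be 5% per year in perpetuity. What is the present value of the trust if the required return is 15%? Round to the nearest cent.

€109200.00

D₁ = D₀ × (1 + g) = €10,400.00 × 1.05 = €10,920.0000
Growing perpetuity: P = D₁ / (r − g) = €10,920.0000 / (0.15 − 0.05) = €109,200.00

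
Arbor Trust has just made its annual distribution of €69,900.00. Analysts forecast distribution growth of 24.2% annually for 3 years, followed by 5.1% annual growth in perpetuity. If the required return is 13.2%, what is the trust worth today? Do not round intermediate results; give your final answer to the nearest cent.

D_1 = 86815.80000
D_2 = 107825.22360
D_3 = 133918.92771
Terminal value at year 3: TV = D_3×(1+g_2)/(r−g_2) = 140748.79302/0.081 = 1737639.42006
P_0 = D_1/(1+r)^1 + D_2/(1+r)^2 + D_3/(1+r)^3 + TV/(1+r)^3
    = 76692.40283 + 84144.84480 + 92321.46399 + 1197899.48957 = 1451058.20119

€1451058.20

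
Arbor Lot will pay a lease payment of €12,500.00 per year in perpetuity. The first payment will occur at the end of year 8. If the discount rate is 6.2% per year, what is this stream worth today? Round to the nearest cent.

€132326.46

Value at end of year 7: C / r = €12,500.00 / 0.062 = €201,612.9032
Discount to today: PV = €201,612.9032 / (1 + 0.062)^7 = €201,612.9032 / 1.523602 = €132,326.46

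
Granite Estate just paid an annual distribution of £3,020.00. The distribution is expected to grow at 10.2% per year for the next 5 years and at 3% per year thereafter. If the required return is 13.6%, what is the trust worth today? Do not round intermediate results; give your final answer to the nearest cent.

£39006.04

D_1 = 3328.04000
D_2 = 3667.50008
D_3 = 4041.58509
D_4 = 4453.82677
D_5 = 4908.11710
Terminal value at year 5: TV = D_5×(1+g_2)/(r−g_2) = 5055.36061/0.106 = 47692.08123
P_0 = D_1/(1+r)^1 + D_2/(1+r)^2 + D_3/(1+r)^3 + D_4/(1+r)^4 + D_5/(1+r)^5 + TV/(1+r)^5
    = 2929.61268 + 2841.93061 + 2756.87282 + 2674.36079 + 2594.31830 + 25208.94194 = 39006.03713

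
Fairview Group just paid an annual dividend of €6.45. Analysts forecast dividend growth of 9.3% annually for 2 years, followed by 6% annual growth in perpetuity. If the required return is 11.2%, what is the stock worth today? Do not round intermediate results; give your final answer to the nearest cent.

D_1 = 7.04985
D_2 = 7.70549
Terminal value at year 2: TV = D_2×(1+g_2)/(r−g_2) = 8.16782/0.052 = 157.07337
P_0 = D_1/(1+r)^1 + D_2/(1+r)^2 + TV/(1+r)^2
    = 6.33979 + 6.23147 + 127.02611 = 139.59737

€139.60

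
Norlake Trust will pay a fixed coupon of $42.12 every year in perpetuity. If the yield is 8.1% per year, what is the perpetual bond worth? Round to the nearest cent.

$520.00

Level perpetuity: PV = C / r = $42.12 / 0.081 = $520.00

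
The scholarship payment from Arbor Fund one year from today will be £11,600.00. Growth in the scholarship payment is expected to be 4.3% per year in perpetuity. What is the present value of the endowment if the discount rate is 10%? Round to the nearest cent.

Growing perpetuity: P = D₁ / (r − g) = £11,600.0000 / (0.1 − 0.043) = £203,508.77

£203508.77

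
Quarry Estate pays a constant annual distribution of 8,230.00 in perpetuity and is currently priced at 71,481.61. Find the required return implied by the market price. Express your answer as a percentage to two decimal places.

P = C/r ⇒ r = C/P = 8,230.00/71,481.61 = 0.115135

11.51%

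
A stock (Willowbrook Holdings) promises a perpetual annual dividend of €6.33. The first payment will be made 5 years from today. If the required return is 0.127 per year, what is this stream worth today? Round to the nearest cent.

Value at end of year 4: C / r = €6.33 / 0.127 = €49.8425
Discount to today: PV = €49.8425 / (1 + 0.127)^4 = €49.8425 / 1.613228 = €30.90

€30.90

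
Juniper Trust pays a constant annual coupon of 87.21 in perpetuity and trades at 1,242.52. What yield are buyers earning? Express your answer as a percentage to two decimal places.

7.02%

P = C/r ⇒ r = C/P = 87.21/1,242.52 = 0.070188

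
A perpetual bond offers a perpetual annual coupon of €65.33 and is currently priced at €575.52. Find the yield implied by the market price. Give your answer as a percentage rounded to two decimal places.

11.35%

P = C/r ⇒ r = C/P = €65.33/€575.52 = 0.113515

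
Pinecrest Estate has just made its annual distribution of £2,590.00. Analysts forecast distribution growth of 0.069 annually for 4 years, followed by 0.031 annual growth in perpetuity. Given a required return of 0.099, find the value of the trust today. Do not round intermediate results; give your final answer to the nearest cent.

£44825.61

D_1 = 2768.71000
D_2 = 2959.75099
D_3 = 3163.97381
D_4 = 3382.28800
Terminal value at year 4: TV = D_4×(1+g_2)/(r−g_2) = 3487.13893/0.068 = 51281.45484
P_0 = D_1/(1+r)^1 + D_2/(1+r)^2 + D_3/(1+r)^3 + D_4/(1+r)^4 + TV/(1+r)^4
    = 2519.29936 + 2450.52868 + 2383.63527 + 2318.56788 + 35153.58066 = 44825.61185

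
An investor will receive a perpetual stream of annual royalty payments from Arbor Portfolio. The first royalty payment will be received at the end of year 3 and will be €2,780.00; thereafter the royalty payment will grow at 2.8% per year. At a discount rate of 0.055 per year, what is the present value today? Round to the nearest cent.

Value at end of year 2: C₁ / (r − g) = €2,780.00 / (0.055 − 0.028) = €102,962.9630
Discount to today: PV = €102,962.9630 / (1 + 0.055)^2 = €102,962.9630 / 1.113025 = €92,507.32

€92507.32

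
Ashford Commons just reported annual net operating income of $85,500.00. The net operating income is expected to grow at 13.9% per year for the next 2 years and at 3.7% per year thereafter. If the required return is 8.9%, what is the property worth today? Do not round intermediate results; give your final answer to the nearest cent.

$2048190.64

D_1 = 97384.50000
D_2 = 110920.94550
Terminal value at year 2: TV = D_2×(1+g_2)/(r−g_2) = 115025.02048/0.052 = 2212019.62468
P_0 = D_1/(1+r)^1 + D_2/(1+r)^2 + TV/(1+r)^2
    = 89425.61983 + 93531.47933 + 1865233.53974 = 2048190.63891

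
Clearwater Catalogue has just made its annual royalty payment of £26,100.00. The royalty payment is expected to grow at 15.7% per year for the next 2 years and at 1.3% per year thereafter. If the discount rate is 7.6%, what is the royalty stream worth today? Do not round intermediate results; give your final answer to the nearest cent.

£543476.63

D_1 = 30197.70000
D_2 = 34938.73890
Terminal value at year 2: TV = D_2×(1+g_2)/(r−g_2) = 35392.94251/0.063 = 561792.73819
P_0 = D_1/(1+r)^1 + D_2/(1+r)^2 + TV/(1+r)^2
    = 28064.77695 + 30177.45997 + 485234.39611 = 543476.63303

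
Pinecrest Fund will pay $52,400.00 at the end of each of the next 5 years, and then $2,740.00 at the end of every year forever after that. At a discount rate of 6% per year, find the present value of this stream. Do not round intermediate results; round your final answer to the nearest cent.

$254852.65

PV of 5-year annuity: $52,400.00 × [1 − (1+0.06)^−5] / 0.06 = 220727.86236
Perpetuity value at year 5: $2,740.00 / 0.06 = 45666.66667
PV of perpetuity: 45666.66667 / (1+0.06)^5 = 34124.78989
Total PV = 220727.86236 + 34124.78989 = 254852.65226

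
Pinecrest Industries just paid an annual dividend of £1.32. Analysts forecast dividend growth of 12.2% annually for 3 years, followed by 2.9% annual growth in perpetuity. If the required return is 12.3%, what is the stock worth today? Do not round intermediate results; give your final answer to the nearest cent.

D_1 = 1.48104
D_2 = 1.66173
D_3 = 1.86446
Terminal value at year 3: TV = D_3×(1+g_2)/(r−g_2) = 1.91853/0.094 = 20.40986
P_0 = D_1/(1+r)^1 + D_2/(1+r)^2 + D_3/(1+r)^3 + TV/(1+r)^3
    = 1.31882 + 1.31765 + 1.31648 + 14.41122 = 18.36417

£18.36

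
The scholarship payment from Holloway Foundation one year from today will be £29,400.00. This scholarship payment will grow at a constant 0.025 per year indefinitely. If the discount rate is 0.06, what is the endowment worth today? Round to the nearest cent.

£840000.00

Growing perpetuity: P = D₁ / (r − g) = £29,400.0000 / (0.06 − 0.025) = £840,000.00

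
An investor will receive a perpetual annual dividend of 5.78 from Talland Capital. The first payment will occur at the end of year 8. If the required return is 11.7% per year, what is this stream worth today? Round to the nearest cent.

22.77

Value at end of year 7: C / r = 5.78 / 0.117 = 49.4017
Discount to today: PV = 49.4017 / (1 + 0.117)^7 = 49.4017 / 2.169563 = 22.77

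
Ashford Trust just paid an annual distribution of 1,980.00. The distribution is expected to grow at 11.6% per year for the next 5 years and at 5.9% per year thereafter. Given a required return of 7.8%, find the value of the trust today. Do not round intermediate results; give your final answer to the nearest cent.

D_1 = 2209.68000
D_2 = 2466.00288
D_3 = 2752.05921
D_4 = 3071.29808
D_5 = 3427.56866
Terminal value at year 5: TV = D_5×(1+g_2)/(r−g_2) = 3629.79521/0.019 = 191041.85324
P_0 = D_1/(1+r)^1 + D_2/(1+r)^2 + D_3/(1+r)^3 + D_4/(1+r)^4 + D_5/(1+r)^5 + TV/(1+r)^5
    = 2049.79592 + 2122.05218 + 2196.85550 + 2274.29567 + 2354.46565 + 131230.48025 = 142227.94517

142227.95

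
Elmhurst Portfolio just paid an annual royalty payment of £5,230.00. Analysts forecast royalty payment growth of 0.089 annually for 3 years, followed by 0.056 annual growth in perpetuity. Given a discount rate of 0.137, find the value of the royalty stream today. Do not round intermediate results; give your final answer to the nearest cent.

£74309.87

D_1 = 5695.47000
D_2 = 6202.36683
D_3 = 6754.37748
Terminal value at year 3: TV = D_3×(1+g_2)/(r−g_2) = 7132.62262/0.081 = 88057.06934
P_0 = D_1/(1+r)^1 + D_2/(1+r)^2 + D_3/(1+r)^3 + TV/(1+r)^3
    = 5009.20844 + 4797.73790 + 4595.19488 + 59907.72581 = 74309.86703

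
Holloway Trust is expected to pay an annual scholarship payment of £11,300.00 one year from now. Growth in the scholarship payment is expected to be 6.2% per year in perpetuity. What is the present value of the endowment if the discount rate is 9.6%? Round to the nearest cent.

Growing perpetuity: P = D₁ / (r − g) = £11,300.0000 / (0.096 − 0.062) = £332,352.94

£332352.94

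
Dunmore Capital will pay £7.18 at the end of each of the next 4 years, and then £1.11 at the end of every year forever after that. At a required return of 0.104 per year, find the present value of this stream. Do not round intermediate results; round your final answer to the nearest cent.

PV of 4-year annuity: £7.18 × [1 − (1+0.104)^−4] / 0.104 = 22.56395
Perpetuity value at year 4: £1.11 / 0.104 = 10.67308
PV of perpetuity: 10.67308 / (1+0.104)^4 = 7.18478
Total PV = 22.56395 + 7.18478 = 29.74873

£29.75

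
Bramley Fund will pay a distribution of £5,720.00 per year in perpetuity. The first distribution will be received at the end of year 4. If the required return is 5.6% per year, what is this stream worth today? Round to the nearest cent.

£86739.37

Value at end of year 3: C / r = £5,720.00 / 0.056 = £102,142.8571
Discount to today: PV = £102,142.8571 / (1 + 0.056)^3 = £102,142.8571 / 1.177584 = £86,739.37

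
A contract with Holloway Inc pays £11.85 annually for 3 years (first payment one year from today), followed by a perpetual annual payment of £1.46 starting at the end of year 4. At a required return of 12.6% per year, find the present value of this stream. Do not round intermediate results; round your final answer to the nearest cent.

£36.29

PV of 3-year annuity: £11.85 × [1 − (1+0.126)^−3] / 0.126 = 28.17080
Perpetuity value at year 3: £1.46 / 0.126 = 11.58730
PV of perpetuity: 11.58730 / (1+0.126)^3 = 8.11647
Total PV = 28.17080 + 8.11647 = 36.28727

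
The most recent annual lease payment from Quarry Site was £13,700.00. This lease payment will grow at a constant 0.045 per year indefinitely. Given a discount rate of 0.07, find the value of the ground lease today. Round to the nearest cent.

£572660.00

D₁ = D₀ × (1 + g) = £13,700.00 × 1.045 = £14,316.5000
Growing perpetuity: P = D₁ / (r − g) = £14,316.5000 / (0.07 − 0.045) = £572,660.00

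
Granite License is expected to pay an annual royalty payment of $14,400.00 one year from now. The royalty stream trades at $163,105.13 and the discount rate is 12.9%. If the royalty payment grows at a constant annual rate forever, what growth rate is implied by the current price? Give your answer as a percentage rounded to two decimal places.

4.07%

P = D₁/(r−g) ⇒ g = r − D₁/P = 0.129 − $14,400.00/$163,105.13 = 0.040713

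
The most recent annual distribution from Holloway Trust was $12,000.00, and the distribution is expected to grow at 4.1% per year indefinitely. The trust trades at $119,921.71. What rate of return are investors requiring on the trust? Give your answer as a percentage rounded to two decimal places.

14.52%

D₁ = $12,000.00 × 1.041 = $12,492.0000
P = D₁/(r − g) ⇒ r = D₁/P + g = $12,492.0000/$119,921.71 + 0.041 = 0.104168 + 0.041 = 0.145168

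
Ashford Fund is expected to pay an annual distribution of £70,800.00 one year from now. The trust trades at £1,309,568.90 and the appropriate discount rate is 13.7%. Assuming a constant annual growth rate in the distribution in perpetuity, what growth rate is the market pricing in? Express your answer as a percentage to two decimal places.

8.29%

P = D₁/(r−g) ⇒ g = r − D₁/P = 0.137 − £70,800.00/£1,309,568.90 = 0.082936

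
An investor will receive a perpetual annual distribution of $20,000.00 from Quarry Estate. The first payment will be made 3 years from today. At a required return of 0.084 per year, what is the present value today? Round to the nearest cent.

$202624.59

Value at end of year 2: C / r = $20,000.00 / 0.084 = $238,095.2381
Discount to today: PV = $238,095.2381 / (1 + 0.084)^2 = $238,095.2381 / 1.175056 = $202,624.59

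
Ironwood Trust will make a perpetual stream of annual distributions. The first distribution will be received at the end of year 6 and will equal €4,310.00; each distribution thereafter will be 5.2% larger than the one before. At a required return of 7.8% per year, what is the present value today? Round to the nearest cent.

€113870.21

Value at end of year 5: C₁ / (r − g) = €4,310.00 / (0.078 − 0.052) = €165,769.2308
Discount to today: PV = €165,769.2308 / (1 + 0.078)^5 = €165,769.2308 / 1.455773 = €113,870.21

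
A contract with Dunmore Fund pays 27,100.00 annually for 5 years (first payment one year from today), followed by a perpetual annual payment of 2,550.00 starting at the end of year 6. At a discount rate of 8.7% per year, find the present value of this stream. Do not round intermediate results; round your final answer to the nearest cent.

PV of 5-year annuity: 27,100.00 × [1 − (1+0.087)^−5] / 0.087 = 106235.20132
Perpetuity value at year 5: 2,550.00 / 0.087 = 29310.34483
PV of perpetuity: 29310.34483 / (1+0.087)^5 = 19314.04360
Total PV = 106235.20132 + 19314.04360 = 125549.24491

125549.24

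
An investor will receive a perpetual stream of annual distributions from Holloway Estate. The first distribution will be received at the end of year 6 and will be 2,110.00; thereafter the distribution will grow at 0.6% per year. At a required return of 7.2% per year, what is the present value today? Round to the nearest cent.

Value at end of year 5: C₁ / (r − g) = 2,110.00 / (0.072 − 0.006) = 31,969.6970
Discount to today: PV = 31,969.6970 / (1 + 0.072)^5 = 31,969.6970 / 1.415709 = 22,582.11

22582.11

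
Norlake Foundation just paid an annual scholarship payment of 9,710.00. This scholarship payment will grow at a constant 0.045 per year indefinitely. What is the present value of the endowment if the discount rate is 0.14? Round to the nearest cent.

D₁ = D₀ × (1 + g) = 9,710.00 × 1.045 = 10,146.9500
Growing perpetuity: P = D₁ / (r − g) = 10,146.9500 / (0.14 − 0.045) = 106,810.00

106810.00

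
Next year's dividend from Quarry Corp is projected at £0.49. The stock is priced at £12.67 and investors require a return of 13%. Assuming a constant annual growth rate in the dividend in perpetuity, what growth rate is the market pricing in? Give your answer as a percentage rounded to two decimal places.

P = D₁/(r−g) ⇒ g = r − D₁/P = 0.13 − £0.49/£12.67 = 0.091326

9.13%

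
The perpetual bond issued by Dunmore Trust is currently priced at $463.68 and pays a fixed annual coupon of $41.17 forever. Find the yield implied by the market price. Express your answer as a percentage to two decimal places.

P = C/r ⇒ r = C/P = $41.17/$463.68 = 0.088790

8.88%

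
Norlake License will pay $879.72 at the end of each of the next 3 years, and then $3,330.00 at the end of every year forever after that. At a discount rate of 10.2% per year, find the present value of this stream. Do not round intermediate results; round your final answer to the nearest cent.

PV of 3-year annuity: $879.72 × [1 − (1+0.102)^−3] / 0.102 = 2180.05330
Perpetuity value at year 3: $3,330.00 / 0.102 = 32647.05882
PV of perpetuity: 32647.05882 / (1+0.102)^3 = 24394.91326
Total PV = 2180.05330 + 24394.91326 = 26574.96656

$26574.97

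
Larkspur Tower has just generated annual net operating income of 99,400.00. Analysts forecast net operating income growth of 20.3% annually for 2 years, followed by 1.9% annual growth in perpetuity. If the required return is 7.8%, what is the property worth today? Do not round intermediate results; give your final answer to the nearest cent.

2372687.78

D_1 = 119578.20000
D_2 = 143852.57460
Terminal value at year 2: TV = D_2×(1+g_2)/(r−g_2) = 146585.77352/0.059 = 2484504.63589
P_0 = D_1/(1+r)^1 + D_2/(1+r)^2 + TV/(1+r)^2
    = 110925.97403 + 123788.44782 + 2137973.36155 = 2372687.78340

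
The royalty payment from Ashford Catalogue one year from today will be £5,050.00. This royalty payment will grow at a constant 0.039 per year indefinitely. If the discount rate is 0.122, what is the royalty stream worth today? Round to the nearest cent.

£60843.37

Growing perpetuity: P = D₁ / (r − g) = £5,050.0000 / (0.122 − 0.039) = £60,843.37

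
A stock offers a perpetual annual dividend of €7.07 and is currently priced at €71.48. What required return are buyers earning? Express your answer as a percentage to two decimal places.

9.89%

P = C/r ⇒ r = C/P = €7.07/€71.48 = 0.098909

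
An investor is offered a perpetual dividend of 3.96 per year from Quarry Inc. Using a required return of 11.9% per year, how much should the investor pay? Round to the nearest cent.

33.28

Level perpetuity: PV = C / r = 3.96 / 0.119 = 33.28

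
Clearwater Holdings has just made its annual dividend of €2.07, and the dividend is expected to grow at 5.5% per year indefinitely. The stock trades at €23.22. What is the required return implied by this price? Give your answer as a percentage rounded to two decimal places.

D₁ = €2.07 × 1.055 = €2.1839
P = D₁/(r − g) ⇒ r = D₁/P + g = €2.1839/€23.22 + 0.055 = 0.094050 + 0.055 = 0.149050

14.91%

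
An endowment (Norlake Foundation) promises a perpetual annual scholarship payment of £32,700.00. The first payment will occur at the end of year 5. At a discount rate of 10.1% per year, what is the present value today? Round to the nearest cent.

Value at end of year 4: C / r = £32,700.00 / 0.101 = £323,762.3762
Discount to today: PV = £323,762.3762 / (1 + 0.101)^4 = £323,762.3762 / 1.469431 = £220,331.76

£220331.76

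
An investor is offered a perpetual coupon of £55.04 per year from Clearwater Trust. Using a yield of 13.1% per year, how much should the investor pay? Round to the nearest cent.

Level perpetuity: PV = C / r = £55.04 / 0.131 = £420.15

£420.15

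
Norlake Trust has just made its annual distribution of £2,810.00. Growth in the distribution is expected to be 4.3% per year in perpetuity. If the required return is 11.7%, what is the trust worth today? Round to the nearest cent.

£39605.81

D₁ = D₀ × (1 + g) = £2,810.00 × 1.043 = £2,930.8300
Growing perpetuity: P = D₁ / (r − g) = £2,930.8300 / (0.117 − 0.043) = £39,605.81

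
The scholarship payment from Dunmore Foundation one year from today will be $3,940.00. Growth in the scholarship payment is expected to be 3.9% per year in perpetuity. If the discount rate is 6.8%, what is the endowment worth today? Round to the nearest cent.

$135862.07

Growing perpetuity: P = D₁ / (r − g) = $3,940.0000 / (0.068 − 0.039) = $135,862.07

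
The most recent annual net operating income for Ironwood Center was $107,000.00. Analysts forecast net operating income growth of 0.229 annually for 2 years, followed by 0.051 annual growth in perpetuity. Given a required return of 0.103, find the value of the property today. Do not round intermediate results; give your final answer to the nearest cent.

D_1 = 131503.00000
D_2 = 161617.18700
Terminal value at year 2: TV = D_2×(1+g_2)/(r−g_2) = 169859.66354/0.052 = 3266531.99110
P_0 = D_1/(1+r)^1 + D_2/(1+r)^2 + TV/(1+r)^2
    = 119223.02811 + 132842.34047 + 2684948.07378 = 2937013.44236

$2937013.44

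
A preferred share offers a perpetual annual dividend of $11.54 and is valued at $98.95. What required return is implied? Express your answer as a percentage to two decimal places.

11.66%

P = C/r ⇒ r = C/P = $11.54/$98.95 = 0.116625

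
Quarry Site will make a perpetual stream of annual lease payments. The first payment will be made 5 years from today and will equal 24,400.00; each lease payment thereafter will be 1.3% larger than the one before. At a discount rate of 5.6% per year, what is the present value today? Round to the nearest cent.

456316.00

Value at end of year 4: C₁ / (r − g) = 24,400.00 / (0.056 − 0.013) = 567,441.8605
Discount to today: PV = 567,441.8605 / (1 + 0.056)^4 = 567,441.8605 / 1.243528 = 456,316.00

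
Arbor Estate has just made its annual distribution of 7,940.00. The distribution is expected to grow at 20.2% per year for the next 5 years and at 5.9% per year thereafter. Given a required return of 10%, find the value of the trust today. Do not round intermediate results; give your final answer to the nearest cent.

D_1 = 9543.88000
D_2 = 11471.74376
D_3 = 13789.03600
D_4 = 16574.42127
D_5 = 19922.45437
Terminal value at year 5: TV = D_5×(1+g_2)/(r−g_2) = 21097.87918/0.041 = 514582.41893
P_0 = D_1/(1+r)^1 + D_2/(1+r)^2 + D_3/(1+r)^3 + D_4/(1+r)^4 + D_5/(1+r)^5 + TV/(1+r)^5
    = 8676.25455 + 9480.77997 + 10359.90684 + 11320.55274 + 12370.27672 + 319515.19638 = 371722.96720

371722.97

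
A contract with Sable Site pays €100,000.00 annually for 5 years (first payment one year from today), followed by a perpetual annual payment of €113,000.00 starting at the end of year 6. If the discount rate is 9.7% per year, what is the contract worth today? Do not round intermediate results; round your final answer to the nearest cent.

PV of 5-year annuity: €100,000.00 × [1 − (1+0.097)^−5] / 0.097 = 382001.90554
Perpetuity value at year 5: €113,000.00 / 0.097 = 1164948.45361
PV of perpetuity: 1164948.45361 / (1+0.097)^5 = 733286.30034
Total PV = 382001.90554 + 733286.30034 = 1115288.20589

€1115288.21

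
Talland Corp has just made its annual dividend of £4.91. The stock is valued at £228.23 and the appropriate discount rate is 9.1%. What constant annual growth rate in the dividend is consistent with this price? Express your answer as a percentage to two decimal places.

P = D₀(1+g)/(r−g) ⇒ P(r−g) = D₀(1+g) ⇒ g(P+D₀) = P·r − D₀
g = (P·r − D₀)/(P + D₀) = (£228.23×0.091 − £4.91) / (£228.23 + £4.91) = 0.068023

6.80%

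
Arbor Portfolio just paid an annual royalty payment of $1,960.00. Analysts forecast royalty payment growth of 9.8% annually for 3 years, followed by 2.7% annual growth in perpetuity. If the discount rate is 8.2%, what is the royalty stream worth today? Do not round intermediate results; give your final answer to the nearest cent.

$44301.89

D_1 = 2152.08000
D_2 = 2362.98384
D_3 = 2594.55626
Terminal value at year 3: TV = D_3×(1+g_2)/(r−g_2) = 2664.60928/0.055 = 48447.44137
P_0 = D_1/(1+r)^1 + D_2/(1+r)^2 + D_3/(1+r)^3 + TV/(1+r)^3
    = 1988.98336 + 2018.39532 + 2048.24220 + 38246.26796 = 44301.88884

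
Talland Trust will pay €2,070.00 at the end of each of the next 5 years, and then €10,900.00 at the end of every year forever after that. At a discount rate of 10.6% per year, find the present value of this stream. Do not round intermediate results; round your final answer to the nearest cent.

PV of 5-year annuity: €2,070.00 × [1 − (1+0.106)^−5] / 0.106 = 7728.11609
Perpetuity value at year 5: €10,900.00 / 0.106 = 102830.18868
PV of perpetuity: 102830.18868 / (1+0.106)^5 = 62136.24404
Total PV = 7728.11609 + 62136.24404 = 69864.36013

€69864.36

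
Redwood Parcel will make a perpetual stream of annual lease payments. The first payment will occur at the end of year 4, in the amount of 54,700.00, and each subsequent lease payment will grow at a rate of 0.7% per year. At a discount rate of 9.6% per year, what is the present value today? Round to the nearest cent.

Value at end of year 3: C₁ / (r − g) = 54,700.00 / (0.096 − 0.007) = 614,606.7416
Discount to today: PV = 614,606.7416 / (1 + 0.096)^3 = 614,606.7416 / 1.316533 = 466,837.42

466837.42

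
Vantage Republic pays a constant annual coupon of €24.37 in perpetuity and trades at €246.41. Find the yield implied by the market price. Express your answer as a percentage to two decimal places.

P = C/r ⇒ r = C/P = €24.37/€246.41 = 0.098900

9.89%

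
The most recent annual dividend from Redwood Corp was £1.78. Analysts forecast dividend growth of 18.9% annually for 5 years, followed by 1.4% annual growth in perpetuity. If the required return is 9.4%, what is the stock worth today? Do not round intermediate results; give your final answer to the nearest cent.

£45.72

D_1 = 2.11642
D_2 = 2.51642
D_3 = 2.99203
D_4 = 3.55752
D_5 = 4.22989
Terminal value at year 5: TV = D_5×(1+g_2)/(r−g_2) = 4.28911/0.08 = 53.61388
P_0 = D_1/(1+r)^1 + D_2/(1+r)^2 + D_3/(1+r)^3 + D_4/(1+r)^4 + D_5/(1+r)^5 + TV/(1+r)^5
    = 1.93457 + 2.10256 + 2.28514 + 2.48358 + 2.69925 + 34.21296 = 45.71806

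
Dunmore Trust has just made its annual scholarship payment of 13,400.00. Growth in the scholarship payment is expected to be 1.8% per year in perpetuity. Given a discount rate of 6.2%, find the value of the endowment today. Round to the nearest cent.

310027.27

D₁ = D₀ × (1 + g) = 13,400.00 × 1.018 = 13,641.2000
Growing perpetuity: P = D₁ / (r − g) = 13,641.2000 / (0.062 − 0.018) = 310,027.27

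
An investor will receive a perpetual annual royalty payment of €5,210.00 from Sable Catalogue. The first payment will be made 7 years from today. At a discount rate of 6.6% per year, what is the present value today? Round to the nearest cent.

€53796.07

Value at end of year 6: C / r = €5,210.00 / 0.066 = €78,939.3939
Discount to today: PV = €78,939.3939 / (1 + 0.066)^6 = €78,939.3939 / 1.467382 = €53,796.07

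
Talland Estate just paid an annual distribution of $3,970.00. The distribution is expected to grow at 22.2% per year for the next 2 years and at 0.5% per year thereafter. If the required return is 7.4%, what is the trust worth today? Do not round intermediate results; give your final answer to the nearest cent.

D_1 = 4851.34000
D_2 = 5928.33748
Terminal value at year 2: TV = D_2×(1+g_2)/(r−g_2) = 5957.97917/0.069 = 86347.52417
P_0 = D_1/(1+r)^1 + D_2/(1+r)^2 + TV/(1+r)^2
    = 4517.07635 + 5139.54125 + 74858.53556 = 84515.15316

$84515.15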